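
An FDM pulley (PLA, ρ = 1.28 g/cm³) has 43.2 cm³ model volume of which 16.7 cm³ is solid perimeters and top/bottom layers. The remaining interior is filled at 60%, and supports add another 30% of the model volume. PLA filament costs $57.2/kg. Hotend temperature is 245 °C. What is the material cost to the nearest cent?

Volume inside the shell = 43.2 − 16.7 = 26.5 cm³.
Infill volume: 0.60 × 26.5 → 15.9 cm³.
Support: 0.30 × 43.2 → 12.96 cm³.
Total printed volume = 16.7 + 15.9 + 12.96 = 45.56 cm³.
Mass: 45.56 × 1.28 → 58.3168 g.
Cost = 58.3168 g / 1000 × $57.2/kg = $3.34.

$3.34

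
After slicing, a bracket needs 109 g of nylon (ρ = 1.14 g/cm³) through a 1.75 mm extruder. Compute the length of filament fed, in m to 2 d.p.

Extruded volume: 109/1.14 = 95.614 cm³ (95614 mm³).
A = π r² = π × 0.875² = 2.4053 mm².
Length = 95614 / 2.4053 = 39751.38 mm = 39.75 m.

39.75 m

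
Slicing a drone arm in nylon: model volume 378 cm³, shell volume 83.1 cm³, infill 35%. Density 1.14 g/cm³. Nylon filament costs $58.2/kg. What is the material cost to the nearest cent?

$12.36

Infill region = 378 − 83.1, so 294.9 cm³.
Infill deposited = 0.35 × 294.9, so 103.215 cm³.
Total extruded = 83.1 + 103.215 = 186.315 cm³.
Mass = 186.315 × 1.14 = 212.3991 g.
At $58.2/kg: 212.3991/1000 × 58.2 = $12.36.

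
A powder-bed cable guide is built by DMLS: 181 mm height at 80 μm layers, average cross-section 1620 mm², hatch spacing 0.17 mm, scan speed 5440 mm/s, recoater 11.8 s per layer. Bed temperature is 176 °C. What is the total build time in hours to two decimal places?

Number of layers: 181 / 0.08 → 2263 (rounded up).
Per-layer scan distance: 1620 / 0.17 → 9529.4 mm.
Per-layer scan time = 9529.4 / 5440 = 1.7517 s.
Per-layer time = 1.7517 + 11.8 = 13.5517 s.
Total: 2263 × 13.5517 s = 30667.4971 s → 8.52 hours.

8.52 hours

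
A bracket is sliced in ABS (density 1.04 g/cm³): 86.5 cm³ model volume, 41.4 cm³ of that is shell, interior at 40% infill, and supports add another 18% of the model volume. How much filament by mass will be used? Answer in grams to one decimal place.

78.0 g

Infill region: 86.5 − 41.4 → 45.1 cm³.
Infill deposited = 0.40 × 45.1, so 18.04 cm³.
Support = 0.18 × 86.5 = 15.57 cm³.
Deposited volume = 41.4 + 18.04 + 15.57 = 75.01 cm³.
Mass = 75.01 × 1.04 = 78.0104 g.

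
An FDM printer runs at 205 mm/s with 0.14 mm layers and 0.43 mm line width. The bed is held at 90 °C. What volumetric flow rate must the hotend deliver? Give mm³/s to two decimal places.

12.34

A = 0.14 × 0.43 = 0.0602 mm².
Q = v·A = 205 × 0.0602 = 12.34 mm³/s.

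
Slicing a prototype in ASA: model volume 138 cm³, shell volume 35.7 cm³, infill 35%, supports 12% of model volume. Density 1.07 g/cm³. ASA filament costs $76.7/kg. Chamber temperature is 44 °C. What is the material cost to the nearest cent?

$7.23

Volume inside the shell = 138 − 35.7 = 102.3 cm³.
Infill volume: 0.35 × 102.3 → 35.805 cm³.
Support = 0.12 × 138 = 16.56 cm³.
Total extruded = 35.7 + 35.805 + 16.56, so 88.065 cm³.
Mass: 88.065 × 1.07 → 94.22955 g.
At $76.7/kg: 94.22955/1000 × 76.7 = $7.23.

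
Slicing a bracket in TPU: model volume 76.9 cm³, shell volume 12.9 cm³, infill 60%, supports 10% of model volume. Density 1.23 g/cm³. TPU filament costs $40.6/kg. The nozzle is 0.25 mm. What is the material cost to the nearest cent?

Infill region = 76.9 − 12.9 = 64 cm³.
Deposited infill = 0.60 × 64 = 38.4 cm³.
Support: 0.10 × 76.9 → 7.69 cm³.
Total printed volume = 12.9 + 38.4 + 7.69 = 58.99 cm³.
Mass: 58.99 × 1.23 → 72.5577 g.
Cost = 72.5577 g / 1000 × $40.6/kg = $2.95.

$2.95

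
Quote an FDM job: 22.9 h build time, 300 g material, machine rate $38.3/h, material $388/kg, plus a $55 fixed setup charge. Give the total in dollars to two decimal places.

Machine-time cost = 38.3 × 22.9, so $877.07.
Material cost = 388 × 300/1000, so $116.40.
Total = 877.07 + 116.40 + 55 = $1048.47.

$1048.47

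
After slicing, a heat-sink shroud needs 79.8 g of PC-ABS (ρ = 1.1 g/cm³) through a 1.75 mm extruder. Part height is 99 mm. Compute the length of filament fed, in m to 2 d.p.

Volume = 79.8 g / 1.1 g·cm⁻³ = 72.5455 cm³ = 72545.5 mm³.
Filament cross-section = π × (1.75/2)² = 2.4053 mm².
L = V/A = 72545.5/2.4053 = 30160.69 mm → 30.16 m.

30.16 m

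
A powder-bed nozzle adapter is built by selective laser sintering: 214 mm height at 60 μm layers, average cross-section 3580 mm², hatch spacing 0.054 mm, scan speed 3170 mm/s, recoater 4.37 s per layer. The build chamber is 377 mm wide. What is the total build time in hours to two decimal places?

Layers = ⌈214/0.06⌉ = 3567.
Per-layer scan distance = 3580 / 0.054 = 66296.3 mm.
Per-layer scan time: 66296.3 / 3170 → 20.9137 s.
Layer cycle: 20.9137 + 4.37 → 25.2837 s.
Total: 3567 × 25.2837 s = 90186.9579 s → 25.05 hours.

25.05 hours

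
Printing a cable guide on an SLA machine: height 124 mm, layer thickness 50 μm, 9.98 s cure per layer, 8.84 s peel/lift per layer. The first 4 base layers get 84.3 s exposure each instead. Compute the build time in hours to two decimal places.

Number of layers: 124 / 0.05 → 2480 (rounded up).
Bottom layers: 4 × (84.3 + 8.84) → 372.56 s.
Remaining layers = 2476 × (9.98 + 8.84), so 46598.32 s.
Sum: 372.56 + 46598.32 = 46970.88 s → 13.05 hours.

13.05 hours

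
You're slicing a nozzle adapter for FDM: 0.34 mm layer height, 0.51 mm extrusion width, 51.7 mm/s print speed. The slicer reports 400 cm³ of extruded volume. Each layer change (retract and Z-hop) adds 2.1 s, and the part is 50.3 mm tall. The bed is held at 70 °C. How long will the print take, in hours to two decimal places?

12.48 hours

Extrusion cross-section = 0.34 × 0.51, so 0.1734 mm².
Total extruded path = 400000/0.1734 = 2306805.1 mm.
Print-move time: 2306805.1 / 51.7 → 44619.1 s.
Layers = ⌈50.3/0.34⌉ = 148.
Layer-change overhead: 148 × 2.1 → 310.8 s.
Altogether 44619.1 + 310.8 = 44929.9 s, i.e. 12.48 hours.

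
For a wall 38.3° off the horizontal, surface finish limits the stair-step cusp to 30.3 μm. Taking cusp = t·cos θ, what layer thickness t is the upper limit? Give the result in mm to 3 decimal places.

t = h_c / cos θ = 0.0303 / 0.7848 = 0.039 mm.

0.039 mm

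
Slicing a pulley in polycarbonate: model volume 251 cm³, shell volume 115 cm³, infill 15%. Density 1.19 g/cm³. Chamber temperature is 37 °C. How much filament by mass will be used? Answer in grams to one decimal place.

161.1 g

Infill region = 251 − 115 = 136 cm³.
Infill volume: 0.15 × 136 → 20.4 cm³.
Total extruded = 115 + 20.4 = 135.4 cm³.
Mass = 135.4 × 1.19, so 161.126 g.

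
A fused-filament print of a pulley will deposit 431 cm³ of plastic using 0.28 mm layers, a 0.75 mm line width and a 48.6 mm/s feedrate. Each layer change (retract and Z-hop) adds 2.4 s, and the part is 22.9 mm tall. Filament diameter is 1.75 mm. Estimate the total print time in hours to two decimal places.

Bead cross-section = 0.28 × 0.75, so 0.21 mm².
Path length: 431000 mm³ / 0.21 mm² → 2052381 mm.
Extrusion time = 2052381 / 48.6 = 42230.1 s.
Number of layers: 22.9 / 0.28 → 82 (rounded up).
Layer-change overhead = 82 × 2.4 = 196.8 s.
Total = 42230.1 + 196.8 = 42426.9 s = 11.79 hours.

11.79 hours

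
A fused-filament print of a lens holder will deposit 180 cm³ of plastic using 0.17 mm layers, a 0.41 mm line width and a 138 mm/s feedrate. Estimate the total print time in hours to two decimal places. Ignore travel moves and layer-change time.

Bead cross-section = 0.17 × 0.41 = 0.0697 mm².
Path length: 180000 mm³ / 0.0697 mm² → 2582496.4 mm.
Print-move time: 2582496.4 / 138 → 18713.7 s.
In the requested units: 18713.7 s = 5.20 hours.

5.20 hours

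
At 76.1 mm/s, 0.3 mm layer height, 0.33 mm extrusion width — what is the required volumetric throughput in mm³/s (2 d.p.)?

Extrusion cross-section: 0.3 × 0.33 → 0.099 mm².
Volumetric flow = 76.1 × 0.099 = 7.53 mm³/s.

7.53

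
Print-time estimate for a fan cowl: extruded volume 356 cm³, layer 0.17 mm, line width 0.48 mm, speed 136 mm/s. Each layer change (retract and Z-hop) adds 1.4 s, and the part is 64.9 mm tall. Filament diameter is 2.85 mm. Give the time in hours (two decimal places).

Line area = 0.17 × 0.48, so 0.0816 mm².
Path length: 356000 mm³ / 0.0816 mm² → 4362745.1 mm.
Extrusion time = 4362745.1 / 136, so 32079 s.
Layers = ⌈64.9/0.17⌉ = 382.
Z-hop total = 382 × 1.4, so 534.8 s.
Total = 32079 + 534.8 = 32613.8 s = 9.06 hours.

9.06 hours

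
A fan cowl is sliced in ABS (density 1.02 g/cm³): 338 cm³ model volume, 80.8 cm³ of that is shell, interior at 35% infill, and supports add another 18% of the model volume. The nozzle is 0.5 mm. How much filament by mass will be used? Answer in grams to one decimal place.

236.3 g

Interior volume: 338 − 80.8 → 257.2 cm³.
Deposited infill: 0.35 × 257.2 → 90.02 cm³.
Support: 0.18 × 338 → 60.84 cm³.
Total printed volume = 80.8 + 90.02 + 60.84, so 231.66 cm³.
Mass: 231.66 × 1.02 → 236.2932 g.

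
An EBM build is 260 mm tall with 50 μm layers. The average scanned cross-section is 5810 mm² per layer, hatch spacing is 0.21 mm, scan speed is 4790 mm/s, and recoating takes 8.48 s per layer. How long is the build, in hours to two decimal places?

20.59 hours

Layer count = ceil(260 / 0.05) = 5200.
Scan path per layer: 5810 / 0.21 → 27666.7 mm.
Per-layer scan time: 27666.7 / 4790 → 5.7759 s.
Per-layer time = 5.7759 + 8.48 = 14.2559 s.
Total: 5200 × 14.2559 s = 74130.68 s → 20.59 hours.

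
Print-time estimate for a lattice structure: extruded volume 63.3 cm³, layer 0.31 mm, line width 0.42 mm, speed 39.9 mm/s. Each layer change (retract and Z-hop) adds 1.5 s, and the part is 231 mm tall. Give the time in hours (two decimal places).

Bead cross-section = 0.31 × 0.42, so 0.1302 mm².
Total extruded path = 63300/0.1302 = 486175.1 mm.
Print-move time = 486175.1 / 39.9, so 12184.8 s.
Layer count = ceil(231 / 0.31) = 746.
Z-hop total = 746 × 1.5 = 1119 s.
Altogether 12184.8 + 1119 = 13303.8 s, i.e. 3.70 hours.

3.70 hours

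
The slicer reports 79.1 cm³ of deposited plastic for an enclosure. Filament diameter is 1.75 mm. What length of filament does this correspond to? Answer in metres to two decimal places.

Cross-section of 1.75 mm filament: π·(1.75/2)² = 2.4053 mm².
L = 79100 mm³ / 2.4053 mm² = 32885.71 mm, i.e. 32.89 m.

32.89 m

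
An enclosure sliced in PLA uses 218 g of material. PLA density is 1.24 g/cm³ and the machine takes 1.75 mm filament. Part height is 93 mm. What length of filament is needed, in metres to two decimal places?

Volume = 218 g / 1.24 g·cm⁻³ = 175.8065 cm³ = 175806.5 mm³.
Cross-section of 1.75 mm filament: π·(1.75/2)² = 2.4053 mm².
L = V/A = 175806.5/2.4053 = 73091.3 mm → 73.09 m.

73.09 m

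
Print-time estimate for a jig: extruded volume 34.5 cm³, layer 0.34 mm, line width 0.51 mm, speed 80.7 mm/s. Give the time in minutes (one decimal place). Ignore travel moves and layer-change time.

Line area = 0.34 × 0.51 = 0.1734 mm².
Path length: 34500 mm³ / 0.1734 mm² → 198961.9 mm.
Extrusion time: 198961.9 / 80.7 → 2465.5 s.
That's 2465.5 s → 41.1 minutes.

41.1 minutes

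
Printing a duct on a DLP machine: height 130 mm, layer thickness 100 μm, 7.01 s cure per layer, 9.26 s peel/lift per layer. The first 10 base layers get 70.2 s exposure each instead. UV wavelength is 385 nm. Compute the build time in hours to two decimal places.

6.05 hours

Layer count = ceil(130 / 0.1) = 1300.
Burn-in layers: 10 × (70.2 + 9.26) → 794.6 s.
Regular layers: 1290 × (7.01 + 9.26) → 20988.3 s.
Total = 794.6 + 20988.3 = 21782.9 s = 6.05 hours.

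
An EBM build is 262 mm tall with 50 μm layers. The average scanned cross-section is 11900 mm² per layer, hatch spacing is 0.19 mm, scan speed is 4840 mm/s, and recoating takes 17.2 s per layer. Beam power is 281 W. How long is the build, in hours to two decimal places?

Layers = ⌈262/0.05⌉ = 5240.
Hatch length per layer = 11900 / 0.19, so 62631.6 mm.
Beam time per layer = 62631.6 / 4840, so 12.9404 s.
Layer cycle = 12.9404 + 17.2, so 30.1404 s.
5240 layers × 30.1404 s/layer = 157935.696 s, i.e. 43.87 hours.

43.87 hours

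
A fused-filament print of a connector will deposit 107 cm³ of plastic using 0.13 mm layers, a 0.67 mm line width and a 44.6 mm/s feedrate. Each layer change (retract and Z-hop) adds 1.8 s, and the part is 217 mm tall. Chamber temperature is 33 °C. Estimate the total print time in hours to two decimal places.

Bead cross-section = 0.13 × 0.67 = 0.0871 mm².
Path length: 107000 mm³ / 0.0871 mm² → 1228473 mm.
Extrusion time = 1228473 / 44.6 = 27544.2 s.
Layer count = ceil(217 / 0.13) = 1670.
Z-hop total = 1670 × 1.8, so 3006 s.
Total = 27544.2 + 3006 = 30550.2 s = 8.49 hours.

8.49 hours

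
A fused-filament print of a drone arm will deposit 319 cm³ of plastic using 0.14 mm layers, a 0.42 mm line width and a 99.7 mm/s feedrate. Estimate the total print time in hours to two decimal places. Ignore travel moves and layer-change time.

Bead cross-section = 0.14 × 0.42 = 0.0588 mm².
Toolpath length = 319 cm³ / 0.0588 mm² = 319000 / 0.0588 = 5425170.1 mm.
Time extruding = 5425170.1 / 99.7, so 54414.9 s.
Converting: 54414.9 s = 15.12 hours.

15.12 hours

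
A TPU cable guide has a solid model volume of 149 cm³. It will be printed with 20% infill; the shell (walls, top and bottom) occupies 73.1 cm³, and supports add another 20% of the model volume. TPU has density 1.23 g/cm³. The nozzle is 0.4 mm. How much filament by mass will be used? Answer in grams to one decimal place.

Infill region = 149 − 73.1, so 75.9 cm³.
Infill volume = 0.20 × 75.9, so 15.18 cm³.
Support = 0.20 × 149 = 29.8 cm³.
Total printed volume = 73.1 + 15.18 + 29.8, so 118.08 cm³.
Mass: 118.08 × 1.23 → 145.2384 g.

145.2 g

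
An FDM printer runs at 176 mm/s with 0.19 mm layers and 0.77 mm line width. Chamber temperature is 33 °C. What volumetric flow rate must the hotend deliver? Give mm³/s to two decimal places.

25.75

Bead cross-section = 0.19 × 0.77 = 0.1463 mm².
Volumetric flow = 176 × 0.1463 = 25.75 mm³/s.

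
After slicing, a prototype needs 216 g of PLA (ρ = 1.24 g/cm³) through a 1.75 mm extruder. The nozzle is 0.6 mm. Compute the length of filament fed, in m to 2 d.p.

72.42 m

Extruded volume: 216/1.24 = 174.1935 cm³ (174193.5 mm³).
A = π r² = π × 0.875² = 2.4053 mm².
L = V/A = 174193.5/2.4053 = 72420.7 mm → 72.42 m.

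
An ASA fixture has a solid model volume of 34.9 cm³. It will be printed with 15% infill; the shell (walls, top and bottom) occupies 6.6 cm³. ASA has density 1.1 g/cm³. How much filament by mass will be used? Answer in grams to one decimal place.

Volume inside the shell: 34.9 − 6.6 → 28.3 cm³.
Deposited infill = 0.15 × 28.3 = 4.245 cm³.
Total extruded = 6.6 + 4.245 = 10.845 cm³.
Mass = 10.845 × 1.1, so 11.9295 g.

11.9 g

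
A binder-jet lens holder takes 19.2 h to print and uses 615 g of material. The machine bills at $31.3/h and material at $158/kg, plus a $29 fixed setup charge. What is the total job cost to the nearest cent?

Time charge = 31.3 × 19.2 = $600.96.
Feedstock cost = 158 × 615/1000 = $97.17.
Total = 600.96 + 97.17 + 29 = $727.13.

$727.13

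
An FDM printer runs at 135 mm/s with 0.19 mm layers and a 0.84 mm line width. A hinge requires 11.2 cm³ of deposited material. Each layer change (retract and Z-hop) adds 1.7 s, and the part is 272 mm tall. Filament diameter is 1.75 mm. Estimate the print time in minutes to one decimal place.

Line area: 0.19 × 0.84 → 0.1596 mm².
Total extruded path = 11200/0.1596 = 70175.4 mm.
Extrusion time = 70175.4 / 135 = 519.8 s.
Number of layers: 272 / 0.19 → 1432 (rounded up).
Z-hop total: 1432 × 1.7 → 2434.4 s.
Total = 519.8 + 2434.4 = 2954.2 s = 49.2 minutes.

49.2 minutes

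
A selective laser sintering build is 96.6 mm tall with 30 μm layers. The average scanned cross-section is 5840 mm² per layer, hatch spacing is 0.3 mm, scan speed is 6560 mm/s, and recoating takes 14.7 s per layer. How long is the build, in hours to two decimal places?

Layer count = ceil(96.6 / 0.03) = 3220.
Scan path per layer = 5840 / 0.3 = 19466.7 mm.
Laser time per layer = 19466.7 / 6560 = 2.9675 s.
Time per layer = 2.9675 + 14.7 = 17.6675 s.
3220 layers × 17.6675 s/layer = 56889.35 s, i.e. 15.80 hours.

15.80 hours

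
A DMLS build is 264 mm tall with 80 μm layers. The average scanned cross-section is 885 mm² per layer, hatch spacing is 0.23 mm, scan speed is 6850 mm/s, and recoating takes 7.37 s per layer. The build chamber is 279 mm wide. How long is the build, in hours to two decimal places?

Layer count = ceil(264 / 0.08) = 3300.
Hatch length per layer: 885 / 0.23 → 3847.8 mm.
Per-layer scan time = 3847.8 / 6850, so 0.5617 s.
Layer cycle = 0.5617 + 7.37, so 7.9317 s.
Total: 3300 × 7.9317 s = 26174.61 s → 7.27 hours.

7.27 hours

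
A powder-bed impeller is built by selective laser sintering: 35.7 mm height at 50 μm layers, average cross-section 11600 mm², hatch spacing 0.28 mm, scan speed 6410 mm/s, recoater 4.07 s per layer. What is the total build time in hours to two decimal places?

Layers = ⌈35.7/0.05⌉ = 714.
Hatch length per layer = 11600 / 0.28, so 41428.6 mm.
Per-layer scan time: 41428.6 / 6410 → 6.4631 s.
Time per layer = 6.4631 + 4.07 = 10.5331 s.
Build time = 714 × 10.5331 = 7520.6334 s = 2.09 hours.

2.09 hours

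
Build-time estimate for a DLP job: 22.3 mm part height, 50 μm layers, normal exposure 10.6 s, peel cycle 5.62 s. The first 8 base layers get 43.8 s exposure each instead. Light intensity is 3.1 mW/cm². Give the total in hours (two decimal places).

2.08 hours

Number of layers: 22.3 / 0.05 → 446 (rounded up).
Bottom layers = 8 × (43.8 + 5.62), so 395.36 s.
Remaining layers: 438 × (10.6 + 5.62) → 7104.36 s.
Sum: 395.36 + 7104.36 = 7499.72 s → 2.08 hours.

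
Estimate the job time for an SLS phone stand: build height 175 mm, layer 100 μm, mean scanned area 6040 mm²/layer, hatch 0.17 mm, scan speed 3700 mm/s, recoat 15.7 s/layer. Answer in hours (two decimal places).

12.30 hours

Layer count = ceil(175 / 0.1) = 1750.
Hatch length per layer = 6040 / 0.17 = 35529.4 mm.
Laser time per layer: 35529.4 / 3700 → 9.6025 s.
Per-layer time = 9.6025 + 15.7, so 25.3025 s.
Total: 1750 × 25.3025 s = 44279.375 s → 12.30 hours.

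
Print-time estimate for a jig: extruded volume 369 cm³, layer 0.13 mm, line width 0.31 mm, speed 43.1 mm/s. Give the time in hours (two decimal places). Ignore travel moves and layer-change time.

59.01 hours

Line area: 0.13 × 0.31 → 0.0403 mm².
Path length: 369000 mm³ / 0.0403 mm² → 9156327.5 mm.
Print-move time = 9156327.5 / 43.1, so 212443.8 s.
Converting: 212443.8 s = 59.01 hours.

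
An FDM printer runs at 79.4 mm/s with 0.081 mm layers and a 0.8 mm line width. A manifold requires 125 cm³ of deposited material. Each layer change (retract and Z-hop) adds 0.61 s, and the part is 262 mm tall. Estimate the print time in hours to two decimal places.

Bead cross-section = 0.081 × 0.8, so 0.0648 mm².
Path length: 125000 mm³ / 0.0648 mm² → 1929012.3 mm.
Extrusion time = 1929012.3 / 79.4 = 24294.9 s.
Number of layers: 262 / 0.081 → 3235 (rounded up).
Z-hop total: 3235 × 0.61 → 1973.35 s.
Altogether 24294.9 + 1973.35 = 26268.25 s, i.e. 7.30 hours.

7.30 hours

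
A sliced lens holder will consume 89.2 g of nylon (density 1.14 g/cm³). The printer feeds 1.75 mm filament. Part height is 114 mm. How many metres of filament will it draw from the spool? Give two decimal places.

Volume = 89.2 g / 1.14 g·cm⁻³ = 78.2456 cm³ = 78245.6 mm³.
Cross-section of 1.75 mm filament: π·(1.75/2)² = 2.4053 mm².
L = V/A = 78245.6/2.4053 = 32530.5 mm → 32.53 m.

32.53 m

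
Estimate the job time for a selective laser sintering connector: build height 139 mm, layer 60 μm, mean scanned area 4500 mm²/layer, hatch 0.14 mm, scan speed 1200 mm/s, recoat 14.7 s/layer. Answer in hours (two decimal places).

Layer count = ceil(139 / 0.06) = 2317.
Hatch length per layer: 4500 / 0.14 → 32142.9 mm.
Per-layer scan time: 32142.9 / 1200 → 26.7858 s.
Layer cycle = 26.7858 + 14.7, so 41.4858 s.
2317 layers × 41.4858 s/layer = 96122.5986 s, i.e. 26.70 hours.

26.70 hours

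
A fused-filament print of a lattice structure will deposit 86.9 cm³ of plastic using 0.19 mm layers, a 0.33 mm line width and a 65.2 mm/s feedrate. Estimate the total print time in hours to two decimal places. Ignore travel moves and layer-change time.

Bead cross-section: 0.19 × 0.33 → 0.0627 mm².
Total extruded path = 86900/0.0627 = 1385964.9 mm.
Time extruding: 1385964.9 / 65.2 → 21257.1 s.
That's 21257.1 s → 5.90 hours.

5.90 hours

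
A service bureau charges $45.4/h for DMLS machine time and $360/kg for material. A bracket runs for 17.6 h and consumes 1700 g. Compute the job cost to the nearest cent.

Machine-time cost = 45.4 × 17.6 = $799.04.
Feedstock cost = 360 × 1700/1000 = $612.00.
Total = 799.04 + 612.00 = $1411.04.

$1411.04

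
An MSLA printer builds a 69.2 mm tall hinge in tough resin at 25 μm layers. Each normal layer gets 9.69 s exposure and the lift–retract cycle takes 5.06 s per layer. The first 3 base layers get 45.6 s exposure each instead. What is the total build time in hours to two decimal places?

Number of layers: 69.2 / 0.025 → 2768 (rounded up).
Bottom layers = 3 × (45.6 + 5.06) = 151.98 s.
Normal layers: 2765 × (9.69 + 5.06) → 40783.75 s.
Sum: 151.98 + 40783.75 = 40935.73 s → 11.37 hours.

11.37 hours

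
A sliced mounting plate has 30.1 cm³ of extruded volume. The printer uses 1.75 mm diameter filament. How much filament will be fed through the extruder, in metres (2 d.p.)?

12.51 m

Cross-section of 1.75 mm filament: π·(1.75/2)² = 2.4053 mm².
L = 30100 mm³ / 2.4053 mm² = 12514.03 mm, i.e. 12.51 m.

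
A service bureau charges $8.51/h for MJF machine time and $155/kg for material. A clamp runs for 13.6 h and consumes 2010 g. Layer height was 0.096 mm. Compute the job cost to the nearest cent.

Machine-time cost = 8.51 × 13.6 = $115.736.
Material cost = 155 × 2010/1000, so $311.55.
Total = 115.736 + 311.55 = 427.286 ≈ $427.29.

$427.29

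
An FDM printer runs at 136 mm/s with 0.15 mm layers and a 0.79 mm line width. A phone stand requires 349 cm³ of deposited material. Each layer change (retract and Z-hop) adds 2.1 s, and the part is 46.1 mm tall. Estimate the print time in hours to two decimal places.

Line area = 0.15 × 0.79 = 0.1185 mm².
Total extruded path = 349000/0.1185 = 2945147.7 mm.
Extrusion time: 2945147.7 / 136 → 21655.5 s.
Layer count = ceil(46.1 / 0.15) = 308.
Non-print overhead = 308 × 2.1, so 646.8 s.
Altogether 21655.5 + 646.8 = 22302.3 s, i.e. 6.20 hours.

6.20 hours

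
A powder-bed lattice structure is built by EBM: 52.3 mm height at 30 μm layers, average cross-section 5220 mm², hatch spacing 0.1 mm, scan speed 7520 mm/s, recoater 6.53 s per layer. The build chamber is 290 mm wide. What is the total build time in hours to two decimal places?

6.53 hours

Number of layers: 52.3 / 0.03 → 1744 (rounded up).
Scan path per layer: 5220 / 0.1 → 52200 mm.
Scan time per layer: 52200 / 7520 → 6.9415 s.
Layer cycle = 6.9415 + 6.53 = 13.4715 s.
1744 layers × 13.4715 s/layer = 23494.296 s, i.e. 6.53 hours.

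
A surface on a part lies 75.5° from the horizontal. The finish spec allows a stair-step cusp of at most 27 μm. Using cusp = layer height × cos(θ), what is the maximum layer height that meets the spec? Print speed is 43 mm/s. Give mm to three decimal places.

0.108 mm

cos(75.5°) = 0.2504; t_max = 0.027/0.2504 = 0.108 mm.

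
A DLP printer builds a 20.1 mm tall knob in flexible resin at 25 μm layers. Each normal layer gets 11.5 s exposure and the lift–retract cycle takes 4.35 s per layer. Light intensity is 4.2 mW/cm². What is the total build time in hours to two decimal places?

Number of layers: 20.1 / 0.025 → 804 (rounded up).
Each layer takes = 11.5 + 4.35, so 15.85 s.
Total = 804 × 15.85 = 12743.4 s = 3.54 hours.

3.54 hours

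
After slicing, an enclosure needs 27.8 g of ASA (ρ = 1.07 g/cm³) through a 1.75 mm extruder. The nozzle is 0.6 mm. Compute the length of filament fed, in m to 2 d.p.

Extruded volume: 27.8/1.07 = 25.9813 cm³ (25981.3 mm³).
A = π r² = π × 0.875² = 2.4053 mm².
Length = 25981.3 / 2.4053 = 10801.69 mm = 10.80 m.

10.80 m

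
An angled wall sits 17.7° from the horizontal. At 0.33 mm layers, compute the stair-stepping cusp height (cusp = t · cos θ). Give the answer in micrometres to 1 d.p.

314.4 μm

cos(17.7°) = 0.9527, so cusp = 0.33 × 0.9527 = 0.314391 mm → 314.4 μm.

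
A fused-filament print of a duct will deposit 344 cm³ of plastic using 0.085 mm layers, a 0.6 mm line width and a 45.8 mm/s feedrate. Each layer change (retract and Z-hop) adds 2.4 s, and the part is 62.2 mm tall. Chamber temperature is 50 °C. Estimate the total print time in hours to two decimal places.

41.40 hours

Line area = 0.085 × 0.6 = 0.051 mm².
Path length: 344000 mm³ / 0.051 mm² → 6745098 mm.
Print-move time = 6745098 / 45.8, so 147272.9 s.
Layer count = ceil(62.2 / 0.085) = 732.
Z-hop total = 732 × 2.4, so 1756.8 s.
Altogether 147272.9 + 1756.8 = 149029.7 s, i.e. 41.40 hours.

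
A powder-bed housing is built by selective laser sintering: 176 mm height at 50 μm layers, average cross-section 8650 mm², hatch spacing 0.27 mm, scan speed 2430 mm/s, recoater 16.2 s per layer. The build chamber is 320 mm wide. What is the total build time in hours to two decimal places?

28.73 hours

Number of layers: 176 / 0.05 → 3520 (rounded up).
Per-layer scan distance = 8650 / 0.27, so 32037 mm.
Laser time per layer = 32037 / 2430, so 13.184 s.
Per-layer time: 13.184 + 16.2 → 29.384 s.
Build time = 3520 × 29.384 = 103431.68 s = 28.73 hours.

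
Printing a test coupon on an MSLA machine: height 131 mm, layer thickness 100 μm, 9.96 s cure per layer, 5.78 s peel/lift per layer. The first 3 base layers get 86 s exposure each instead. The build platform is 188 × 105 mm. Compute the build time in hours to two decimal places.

Layers = ⌈131/0.1⌉ = 1310.
Burn-in layers = 3 × (86 + 5.78), so 275.34 s.
Normal layers = 1307 × (9.96 + 5.78), so 20572.18 s.
Sum: 275.34 + 20572.18 = 20847.52 s → 5.79 hours.

5.79 hours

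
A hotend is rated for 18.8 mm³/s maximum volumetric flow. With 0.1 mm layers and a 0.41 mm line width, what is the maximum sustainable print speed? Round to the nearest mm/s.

459 mm/s

A = 0.1 × 0.41, so 0.041 mm².
v_max = Q/A = 18.8/0.041 = 458.54 mm/s → 459 mm/s.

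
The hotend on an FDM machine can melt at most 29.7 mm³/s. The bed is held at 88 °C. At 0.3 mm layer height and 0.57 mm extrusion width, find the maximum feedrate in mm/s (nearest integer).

A: 0.3 × 0.57 → 0.171 mm².
Max speed = 29.7 / 0.171 = 173.68 ≈ 174 mm/s.

174 mm/s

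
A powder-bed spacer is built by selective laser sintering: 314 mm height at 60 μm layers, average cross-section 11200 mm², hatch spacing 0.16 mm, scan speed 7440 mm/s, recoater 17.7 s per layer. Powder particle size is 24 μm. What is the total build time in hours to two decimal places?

39.41 hours

Layers = ⌈314/0.06⌉ = 5234.
Per-layer scan distance = 11200 / 0.16, so 70000 mm.
Scan time per layer: 70000 / 7440 → 9.4086 s.
Layer cycle: 9.4086 + 17.7 → 27.1086 s.
5234 layers × 27.1086 s/layer = 141886.4124 s, i.e. 39.41 hours.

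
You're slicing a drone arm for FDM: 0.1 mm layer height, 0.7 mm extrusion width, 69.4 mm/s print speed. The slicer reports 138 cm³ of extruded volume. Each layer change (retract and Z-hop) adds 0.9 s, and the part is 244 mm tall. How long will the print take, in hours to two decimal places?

8.50 hours

Line area: 0.1 × 0.7 → 0.07 mm².
Total extruded path = 138000/0.07 = 1971428.6 mm.
Print-move time = 1971428.6 / 69.4 = 28406.8 s.
Layer count = ceil(244 / 0.1) = 2440.
Layer-change overhead = 2440 × 0.9 = 2196 s.
Altogether 28406.8 + 2196 = 30602.8 s, i.e. 8.50 hours.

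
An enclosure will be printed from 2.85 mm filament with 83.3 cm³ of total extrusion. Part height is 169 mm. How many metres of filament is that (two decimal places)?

A = π r² = π × 1.425² = 6.3794 mm².
Length = 83.3 cm³ / 6.3794 mm² = 83300 / 6.3794 = 13057.65 mm = 13.06 m.

13.06 m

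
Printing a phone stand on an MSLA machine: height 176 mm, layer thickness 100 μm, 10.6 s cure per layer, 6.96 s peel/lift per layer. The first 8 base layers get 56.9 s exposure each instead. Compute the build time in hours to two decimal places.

8.69 hours

Layer count = ceil(176 / 0.1) = 1760.
Burn-in layers = 8 × (56.9 + 6.96) = 510.88 s.
Regular layers = 1752 × (10.6 + 6.96), so 30765.12 s.
Total = 510.88 + 30765.12 = 31276 s = 8.69 hours.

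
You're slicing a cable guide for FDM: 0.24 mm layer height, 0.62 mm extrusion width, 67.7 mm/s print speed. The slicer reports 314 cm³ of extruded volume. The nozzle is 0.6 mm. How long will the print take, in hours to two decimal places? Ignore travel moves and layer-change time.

Extrusion cross-section = 0.24 × 0.62 = 0.1488 mm².
Path length: 314000 mm³ / 0.1488 mm² → 2110215.1 mm.
Print-move time = 2110215.1 / 67.7, so 31170.1 s.
31170.1 s = 8.66 hours.

8.66 hours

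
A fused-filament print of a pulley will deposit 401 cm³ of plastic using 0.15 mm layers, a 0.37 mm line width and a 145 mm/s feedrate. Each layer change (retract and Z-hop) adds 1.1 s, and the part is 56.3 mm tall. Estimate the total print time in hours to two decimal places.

13.96 hours

Bead cross-section = 0.15 × 0.37 = 0.0555 mm².
Total extruded path = 401000/0.0555 = 7225225.2 mm.
Extrusion time = 7225225.2 / 145 = 49829.1 s.
Layer count = ceil(56.3 / 0.15) = 376.
Layer-change overhead = 376 × 1.1, so 413.6 s.
Altogether 49829.1 + 413.6 = 50242.7 s, i.e. 13.96 hours.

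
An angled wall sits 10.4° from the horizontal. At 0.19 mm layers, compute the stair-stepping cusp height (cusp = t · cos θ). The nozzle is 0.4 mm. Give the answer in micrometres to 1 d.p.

186.9 μm

cos(10.4°) = 0.9836, so cusp = 0.19 × 0.9836 = 0.186884 mm → 186.9 μm.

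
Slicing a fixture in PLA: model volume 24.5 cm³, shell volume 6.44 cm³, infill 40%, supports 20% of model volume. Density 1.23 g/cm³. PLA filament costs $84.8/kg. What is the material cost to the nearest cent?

Interior volume = 24.5 − 6.44, so 18.06 cm³.
Deposited infill = 0.40 × 18.06 = 7.224 cm³.
Support = 0.20 × 24.5 = 4.9 cm³.
Total extruded = 6.44 + 7.224 + 4.9 = 18.564 cm³.
Mass = 18.564 × 1.23, so 22.83372 g.
At $84.8/kg: 22.83372/1000 × 84.8 = $1.94.

$1.94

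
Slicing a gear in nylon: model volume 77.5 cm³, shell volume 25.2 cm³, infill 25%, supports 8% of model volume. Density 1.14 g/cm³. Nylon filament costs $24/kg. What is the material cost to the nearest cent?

$1.22

Interior volume = 77.5 − 25.2, so 52.3 cm³.
Infill volume = 0.25 × 52.3, so 13.075 cm³.
Support: 0.08 × 77.5 → 6.2 cm³.
Deposited volume = 25.2 + 13.075 + 6.2 = 44.475 cm³.
Mass = 44.475 × 1.14, so 50.7015 g.
At $24/kg: 50.7015/1000 × 24 = $1.22.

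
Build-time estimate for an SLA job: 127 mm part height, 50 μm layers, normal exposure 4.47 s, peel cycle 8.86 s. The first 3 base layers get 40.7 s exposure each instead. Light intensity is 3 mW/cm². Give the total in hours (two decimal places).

9.44 hours

Layer count = ceil(127 / 0.05) = 2540.
Burn-in layers = 3 × (40.7 + 8.86) = 148.68 s.
Remaining layers = 2537 × (4.47 + 8.86), so 33818.21 s.
Total = 148.68 + 33818.21 = 33966.89 s = 9.44 hours.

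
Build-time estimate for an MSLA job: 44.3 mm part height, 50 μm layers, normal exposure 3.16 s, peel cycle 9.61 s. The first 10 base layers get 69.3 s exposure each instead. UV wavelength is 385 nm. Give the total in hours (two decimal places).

Layer count = ceil(44.3 / 0.05) = 886.
Base layers = 10 × (69.3 + 9.61) = 789.1 s.
Remaining layers = 876 × (3.16 + 9.61), so 11186.52 s.
Sum: 789.1 + 11186.52 = 11975.62 s → 3.33 hours.

3.33 hours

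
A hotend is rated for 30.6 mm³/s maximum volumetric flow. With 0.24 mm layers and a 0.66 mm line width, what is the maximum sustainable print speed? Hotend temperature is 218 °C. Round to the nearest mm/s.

A: 0.24 × 0.66 → 0.1584 mm².
v_max = Q/A = 30.6/0.1584 = 193.18 mm/s → 193 mm/s.

193 mm/s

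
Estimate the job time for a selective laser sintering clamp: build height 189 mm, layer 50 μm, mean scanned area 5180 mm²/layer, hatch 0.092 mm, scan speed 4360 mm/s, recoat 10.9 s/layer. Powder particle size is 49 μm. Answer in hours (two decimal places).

Number of layers: 189 / 0.05 → 3780 (rounded up).
Scan path per layer = 5180 / 0.092 = 56304.3 mm.
Laser time per layer = 56304.3 / 4360 = 12.9138 s.
Per-layer time: 12.9138 + 10.9 → 23.8138 s.
Build time = 3780 × 23.8138 = 90016.164 s = 25.00 hours.

25.00 hours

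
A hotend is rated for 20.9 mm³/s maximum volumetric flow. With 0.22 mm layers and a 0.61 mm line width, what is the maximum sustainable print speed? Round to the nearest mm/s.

156 mm/s

Bead cross-section: 0.22 × 0.61 → 0.1342 mm².
Max speed = 20.9 / 0.1342 = 155.74 ≈ 156 mm/s.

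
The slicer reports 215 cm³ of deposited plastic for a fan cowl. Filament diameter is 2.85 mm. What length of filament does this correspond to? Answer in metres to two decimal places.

33.70 m

A = π r² = π × 1.425² = 6.3794 mm².
Length = 215 cm³ / 6.3794 mm² = 215000 / 6.3794 = 33702.23 mm = 33.70 m.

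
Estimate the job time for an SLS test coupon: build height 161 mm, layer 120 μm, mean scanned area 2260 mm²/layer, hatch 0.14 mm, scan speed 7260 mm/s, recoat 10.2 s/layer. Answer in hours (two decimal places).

4.63 hours

Number of layers: 161 / 0.12 → 1342 (rounded up).
Hatch length per layer = 2260 / 0.14, so 16142.9 mm.
Per-layer scan time = 16142.9 / 7260, so 2.2235 s.
Per-layer time: 2.2235 + 10.2 → 12.4235 s.
Total: 1342 × 12.4235 s = 16672.337 s → 4.63 hours.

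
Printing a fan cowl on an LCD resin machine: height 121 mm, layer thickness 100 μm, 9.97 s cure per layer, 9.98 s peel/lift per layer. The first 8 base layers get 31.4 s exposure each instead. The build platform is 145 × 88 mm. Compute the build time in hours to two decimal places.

6.75 hours

Number of layers: 121 / 0.1 → 1210 (rounded up).
Burn-in layers = 8 × (31.4 + 9.98), so 331.04 s.
Remaining layers = 1202 × (9.97 + 9.98), so 23979.9 s.
Sum: 331.04 + 23979.9 = 24310.94 s → 6.75 hours.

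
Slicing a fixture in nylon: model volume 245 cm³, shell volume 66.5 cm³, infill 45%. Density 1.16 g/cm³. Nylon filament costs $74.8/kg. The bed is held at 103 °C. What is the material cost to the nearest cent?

$12.74

Infill region = 245 − 66.5, so 178.5 cm³.
Infill volume = 0.45 × 178.5, so 80.325 cm³.
Deposited volume = 66.5 + 80.325 = 146.825 cm³.
Mass = 146.825 × 1.16, so 170.317 g.
Cost = 170.317 g / 1000 × $74.8/kg = $12.74.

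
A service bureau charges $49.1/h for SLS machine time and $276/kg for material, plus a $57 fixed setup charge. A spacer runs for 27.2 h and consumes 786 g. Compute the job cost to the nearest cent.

$1609.46

Machine-time cost: 49.1 × 27.2 → $1335.52.
Material charge = 276 × 786/1000 = $216.936.
Adding setup: 1335.52 + 216.936 + 57 → 1609.456 ≈ $1609.46.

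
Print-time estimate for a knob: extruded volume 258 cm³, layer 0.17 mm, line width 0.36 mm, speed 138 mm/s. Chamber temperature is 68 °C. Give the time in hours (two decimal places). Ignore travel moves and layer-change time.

Line area = 0.17 × 0.36, so 0.0612 mm².
Path length: 258000 mm³ / 0.0612 mm² → 4215686.3 mm.
Extrusion time = 4215686.3 / 138, so 30548.5 s.
In the requested units: 30548.5 s = 8.49 hours.

8.49 hours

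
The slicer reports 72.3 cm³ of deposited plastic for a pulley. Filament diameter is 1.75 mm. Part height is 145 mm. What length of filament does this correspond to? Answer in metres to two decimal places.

A = π r² = π × 0.875² = 2.4053 mm².
Length = 72.3 cm³ / 2.4053 mm² = 72300 / 2.4053 = 30058.62 mm = 30.06 m.

30.06 m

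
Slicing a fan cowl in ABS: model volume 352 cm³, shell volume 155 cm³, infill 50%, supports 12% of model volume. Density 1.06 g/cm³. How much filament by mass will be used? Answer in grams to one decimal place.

Infill region: 352 − 155 → 197 cm³.
Infill deposited = 0.50 × 197 = 98.5 cm³.
Support: 0.12 × 352 → 42.24 cm³.
Total printed volume = 155 + 98.5 + 42.24, so 295.74 cm³.
Mass: 295.74 × 1.06 → 313.4844 g.

313.5 g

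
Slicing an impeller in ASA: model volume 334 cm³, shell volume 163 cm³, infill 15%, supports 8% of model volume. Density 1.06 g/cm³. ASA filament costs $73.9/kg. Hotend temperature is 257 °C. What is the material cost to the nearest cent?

Volume inside the shell = 334 − 163 = 171 cm³.
Infill deposited = 0.15 × 171, so 25.65 cm³.
Support = 0.08 × 334, so 26.72 cm³.
Deposited volume = 163 + 25.65 + 26.72, so 215.37 cm³.
Mass = 215.37 × 1.06 = 228.2922 g.
At $73.9/kg: 228.2922/1000 × 73.9 = $16.87.

$16.87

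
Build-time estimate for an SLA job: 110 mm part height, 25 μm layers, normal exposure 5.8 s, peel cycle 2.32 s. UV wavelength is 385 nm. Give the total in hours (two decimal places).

9.92 hours

Layers = ⌈110/0.025⌉ = 4400.
Per-layer time: 5.8 + 2.32 → 8.12 s.
Total = 4400 × 8.12 = 35728 s = 9.92 hours.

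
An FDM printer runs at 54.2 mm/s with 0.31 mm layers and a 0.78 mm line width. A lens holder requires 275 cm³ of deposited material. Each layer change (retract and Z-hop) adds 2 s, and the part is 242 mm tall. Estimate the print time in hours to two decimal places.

Extrusion cross-section = 0.31 × 0.78 = 0.2418 mm².
Total extruded path = 275000/0.2418 = 1137303.6 mm.
Print-move time: 1137303.6 / 54.2 → 20983.5 s.
Number of layers: 242 / 0.31 → 781 (rounded up).
Non-print overhead: 781 × 2 → 1562 s.
Total = 20983.5 + 1562 = 22545.5 s = 6.26 hours.

6.26 hours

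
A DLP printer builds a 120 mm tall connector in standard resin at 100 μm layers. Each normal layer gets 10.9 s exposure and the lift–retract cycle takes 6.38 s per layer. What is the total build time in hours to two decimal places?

Number of layers: 120 / 0.1 → 1200 (rounded up).
Per-layer time = 10.9 + 6.38, so 17.28 s.
Total = 1200 × 17.28 = 20736 s = 5.76 hours.

5.76 hours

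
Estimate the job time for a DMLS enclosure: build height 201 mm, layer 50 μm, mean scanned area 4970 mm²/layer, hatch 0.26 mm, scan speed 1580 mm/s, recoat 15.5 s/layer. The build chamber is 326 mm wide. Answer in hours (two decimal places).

Number of layers: 201 / 0.05 → 4020 (rounded up).
Hatch length per layer: 4970 / 0.26 → 19115.4 mm.
Scan time per layer: 19115.4 / 1580 → 12.0984 s.
Per-layer time: 12.0984 + 15.5 → 27.5984 s.
Build time = 4020 × 27.5984 = 110945.568 s = 30.82 hours.

30.82 hours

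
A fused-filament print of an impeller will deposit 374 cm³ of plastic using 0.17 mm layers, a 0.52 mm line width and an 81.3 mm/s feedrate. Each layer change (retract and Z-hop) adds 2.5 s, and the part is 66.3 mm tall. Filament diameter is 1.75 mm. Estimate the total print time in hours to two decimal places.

14.73 hours

Bead cross-section = 0.17 × 0.52, so 0.0884 mm².
Path length: 374000 mm³ / 0.0884 mm² → 4230769.2 mm.
Extrusion time = 4230769.2 / 81.3 = 52039 s.
Number of layers: 66.3 / 0.17 → 390 (rounded up).
Layer-change overhead = 390 × 2.5, so 975 s.
Total = 52039 + 975 = 53014 s = 14.73 hours.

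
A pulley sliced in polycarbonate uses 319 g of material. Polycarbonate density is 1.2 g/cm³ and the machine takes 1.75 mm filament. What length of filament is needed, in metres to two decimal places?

Extruded volume: 319/1.2 = 265.8333 cm³ (265833.3 mm³).
Cross-section of 1.75 mm filament: π·(1.75/2)² = 2.4053 mm².
Length = 265833.3 / 2.4053 = 110519.81 mm = 110.52 m.

110.52 m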